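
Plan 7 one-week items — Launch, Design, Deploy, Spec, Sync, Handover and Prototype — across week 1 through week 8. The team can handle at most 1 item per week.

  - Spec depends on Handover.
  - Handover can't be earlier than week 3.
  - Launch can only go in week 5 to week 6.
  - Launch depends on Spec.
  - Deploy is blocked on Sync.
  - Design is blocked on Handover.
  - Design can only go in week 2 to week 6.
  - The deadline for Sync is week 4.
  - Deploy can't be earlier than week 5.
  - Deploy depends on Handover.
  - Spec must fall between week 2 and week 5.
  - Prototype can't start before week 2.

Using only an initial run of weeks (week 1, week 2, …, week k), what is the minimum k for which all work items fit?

The precedence chain requires at least 3 distinct weeks.
With at most 1 per week and 7 work items, at least 7 weeks are needed.
Launch can't be placed before week 5, so the schedule must run through at least week 5.
7 works (last occupied week: week 7): for example Deploy -> week 7; Launch -> week 5; Design -> week 6; Spec -> week 4; Handover -> week 3; Prototype -> week 2; Sync -> week 1.

7 weeks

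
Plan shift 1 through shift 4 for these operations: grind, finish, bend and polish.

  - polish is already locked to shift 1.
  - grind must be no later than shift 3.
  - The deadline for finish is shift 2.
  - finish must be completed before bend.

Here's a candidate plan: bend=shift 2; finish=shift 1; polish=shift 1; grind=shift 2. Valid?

grind must be no later than shift 3 — holds.
finish must be completed before bend — holds.
polish is already locked to shift 1 — holds.
The deadline for finish is shift 2 — holds.

Yes, all constraints hold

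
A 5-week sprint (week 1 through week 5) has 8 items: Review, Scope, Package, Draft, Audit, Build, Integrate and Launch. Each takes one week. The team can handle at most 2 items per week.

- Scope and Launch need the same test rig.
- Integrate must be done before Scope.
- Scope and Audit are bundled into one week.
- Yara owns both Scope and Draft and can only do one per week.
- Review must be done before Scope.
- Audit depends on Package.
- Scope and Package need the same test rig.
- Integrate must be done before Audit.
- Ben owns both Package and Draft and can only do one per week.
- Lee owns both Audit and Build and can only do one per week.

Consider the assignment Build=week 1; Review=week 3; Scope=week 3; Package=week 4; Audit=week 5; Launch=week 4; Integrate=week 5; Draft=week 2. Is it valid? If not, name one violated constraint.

Scope and Launch need the same test rig — holds.
Integrate must be done before Scope — violated.
Audit depends on Package — holds.
Lee owns both Audit and Build and can only do one per week — holds.
Integrate must be done before Audit — violated.
The team can handle at most 2 items per week — holds.
Ben owns both Package and Draft and can only do one per week — holds.
Scope and Audit are bundled into one week — violated.
Yara owns both Scope and Draft and can only do one per week — holds.
Scope and Package need the same test rig — holds.
Review must be done before Scope — violated.

Invalid. Integrate must be done before Scope.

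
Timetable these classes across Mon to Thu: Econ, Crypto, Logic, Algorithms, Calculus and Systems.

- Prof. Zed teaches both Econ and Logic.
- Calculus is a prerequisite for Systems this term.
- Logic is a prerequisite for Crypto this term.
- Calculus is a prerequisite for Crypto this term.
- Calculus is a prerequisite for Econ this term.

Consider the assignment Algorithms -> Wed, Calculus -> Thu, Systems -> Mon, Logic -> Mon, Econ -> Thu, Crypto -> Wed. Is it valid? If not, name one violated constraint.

Prof. Zed teaches both Econ and Logic — holds.
Calculus is a prerequisite for Systems this term — violated.
Calculus is a prerequisite for Econ this term — violated.
Logic is a prerequisite for Crypto this term — holds.
Calculus is a prerequisite for Crypto this term — violated.

No — it violates: Calculus is a prerequisite for Systems this term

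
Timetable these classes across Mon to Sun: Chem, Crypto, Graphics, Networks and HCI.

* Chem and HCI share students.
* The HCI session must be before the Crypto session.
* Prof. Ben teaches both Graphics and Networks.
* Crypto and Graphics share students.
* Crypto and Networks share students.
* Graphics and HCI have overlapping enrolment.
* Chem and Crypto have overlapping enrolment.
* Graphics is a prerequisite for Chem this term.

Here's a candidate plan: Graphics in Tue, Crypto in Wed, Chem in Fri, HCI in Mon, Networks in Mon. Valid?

Crypto and Networks share students — holds.
Crypto and Graphics share students — holds.
The HCI session must be before the Crypto session — holds.
Graphics and HCI have overlapping enrolment — holds.
Prof. Ben teaches both Graphics and Networks — holds.
Graphics is a prerequisite for Chem this term — holds.
Chem and Crypto have overlapping enrolment — holds.
Chem and HCI share students — holds.

Yes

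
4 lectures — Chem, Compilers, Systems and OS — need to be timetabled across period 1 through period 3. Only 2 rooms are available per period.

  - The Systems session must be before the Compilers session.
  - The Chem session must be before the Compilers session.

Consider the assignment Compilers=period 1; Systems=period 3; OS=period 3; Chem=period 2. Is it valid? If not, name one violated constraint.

Invalid. The Systems session must be before the Compilers session.

The Chem session must be before the Compilers session — violated.
Only 2 rooms are available per period — holds.
The Systems session must be before the Compilers session — violated.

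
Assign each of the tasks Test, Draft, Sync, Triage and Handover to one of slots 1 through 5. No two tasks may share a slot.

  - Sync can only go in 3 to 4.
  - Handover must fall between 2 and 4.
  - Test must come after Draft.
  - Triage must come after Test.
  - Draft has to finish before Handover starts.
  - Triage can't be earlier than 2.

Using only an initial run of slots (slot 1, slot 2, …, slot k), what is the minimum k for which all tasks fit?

5

The precedence chain requires at least 3 distinct slots.
With at most 1 per slot and 5 tasks, at least 5 slots are needed.
5 works (last occupied slot: 5): for example Draft=1; Handover=2; Sync=3; Triage=5; Test=4.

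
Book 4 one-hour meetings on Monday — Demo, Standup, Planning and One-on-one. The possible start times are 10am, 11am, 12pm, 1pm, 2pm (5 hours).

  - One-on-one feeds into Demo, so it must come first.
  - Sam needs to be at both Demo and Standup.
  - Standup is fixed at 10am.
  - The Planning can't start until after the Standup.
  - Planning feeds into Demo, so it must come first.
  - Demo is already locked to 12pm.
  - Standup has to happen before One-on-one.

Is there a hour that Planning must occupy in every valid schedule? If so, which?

11am

Standup is fixed at 10am and must come before Planning, so Planning is at least 11am.
Demo is fixed at 12pm and must come after Planning, so Planning is at most 11am.
So Planning must be 11am.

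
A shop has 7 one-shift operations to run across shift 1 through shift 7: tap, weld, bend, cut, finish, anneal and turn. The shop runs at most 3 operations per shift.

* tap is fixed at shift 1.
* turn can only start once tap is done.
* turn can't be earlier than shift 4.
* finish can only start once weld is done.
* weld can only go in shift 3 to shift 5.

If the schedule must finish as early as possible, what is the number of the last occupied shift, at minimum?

The precedence chain requires at least 2 distinct shifts.
With at most 3 per shift and 7 operations, at least 3 shifts are needed.
turn can't be placed before shift 4, so the schedule must run through at least shift 4.
4 works (last occupied shift: shift 4): for example anneal -> shift 2; finish -> shift 4; bend -> shift 1; cut -> shift 1; turn -> shift 4; tap -> shift 1; weld -> shift 3.

shift 4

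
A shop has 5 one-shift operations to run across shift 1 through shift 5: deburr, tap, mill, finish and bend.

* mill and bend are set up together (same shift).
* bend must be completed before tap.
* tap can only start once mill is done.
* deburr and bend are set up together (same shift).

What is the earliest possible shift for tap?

Precedence pushes tap to at least shift 2.
tap at shift 2 is achievable: tap in shift 2; finish in shift 1; bend in shift 1; deburr in shift 1; mill in shift 1.

shift 2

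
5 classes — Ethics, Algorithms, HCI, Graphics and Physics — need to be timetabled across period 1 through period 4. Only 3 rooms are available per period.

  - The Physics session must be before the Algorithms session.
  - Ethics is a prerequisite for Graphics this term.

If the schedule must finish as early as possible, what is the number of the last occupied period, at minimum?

2

The precedence chain requires at least 2 distinct periods.
With at most 3 per period and 5 classes, at least 2 periods are needed.
2 works (last occupied period: period 2): for example HCI in period 1; Algorithms in period 2; Graphics in period 2; Ethics in period 1; Physics in period 1.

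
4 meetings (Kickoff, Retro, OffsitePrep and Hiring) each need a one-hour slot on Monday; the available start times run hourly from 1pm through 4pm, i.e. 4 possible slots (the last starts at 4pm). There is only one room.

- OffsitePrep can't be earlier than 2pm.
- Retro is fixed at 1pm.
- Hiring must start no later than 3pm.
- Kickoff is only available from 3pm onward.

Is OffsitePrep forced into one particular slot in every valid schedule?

No

OffsitePrep can be 2pm (e.g. Retro in 1pm, Hiring in 3pm, OffsitePrep in 2pm, Kickoff in 4pm) or 3pm (e.g. OffsitePrep -> 3pm; Retro -> 1pm; Hiring -> 2pm; Kickoff -> 4pm).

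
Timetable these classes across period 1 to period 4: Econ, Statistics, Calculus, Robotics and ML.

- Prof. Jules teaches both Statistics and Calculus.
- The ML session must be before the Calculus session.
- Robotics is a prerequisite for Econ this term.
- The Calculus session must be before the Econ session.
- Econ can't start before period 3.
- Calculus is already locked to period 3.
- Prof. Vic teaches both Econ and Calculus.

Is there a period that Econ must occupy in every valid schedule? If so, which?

Econ's window is period 3–period 4.
Calculus is fixed at period 3, and Econ can't share a period with Calculus.
So Econ must be period 4.

period 4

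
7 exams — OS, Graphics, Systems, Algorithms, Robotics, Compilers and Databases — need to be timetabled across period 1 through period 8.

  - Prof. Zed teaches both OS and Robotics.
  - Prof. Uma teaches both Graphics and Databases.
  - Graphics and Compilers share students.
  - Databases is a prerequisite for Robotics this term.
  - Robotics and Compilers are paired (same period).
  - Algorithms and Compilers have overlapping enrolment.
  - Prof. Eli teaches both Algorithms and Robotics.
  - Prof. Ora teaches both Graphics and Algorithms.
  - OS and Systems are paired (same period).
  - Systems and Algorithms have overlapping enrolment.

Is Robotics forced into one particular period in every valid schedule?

No

Robotics can be period 2 (e.g. OS in period 1; Compilers in period 2; Robotics in period 2; Algorithms in period 4; Systems in period 1; Graphics in period 3; Databases in period 1) or period 3 (e.g. Databases -> period 1; Graphics -> period 2; Algorithms -> period 4; OS -> period 1; Robotics -> period 3; Systems -> period 1; Compilers -> period 3).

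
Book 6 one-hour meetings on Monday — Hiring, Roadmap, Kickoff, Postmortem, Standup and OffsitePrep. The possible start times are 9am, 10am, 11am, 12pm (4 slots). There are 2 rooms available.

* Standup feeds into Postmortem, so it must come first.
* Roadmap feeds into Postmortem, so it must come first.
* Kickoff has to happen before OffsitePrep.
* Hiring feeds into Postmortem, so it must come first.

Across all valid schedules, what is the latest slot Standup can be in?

Downstream work caps Standup at 11am.
Standup at 11am is achievable: Kickoff -> 10am, Roadmap -> 9am, Postmortem -> 12pm, Standup -> 11am, OffsitePrep -> 11am, Hiring -> 9am.

11am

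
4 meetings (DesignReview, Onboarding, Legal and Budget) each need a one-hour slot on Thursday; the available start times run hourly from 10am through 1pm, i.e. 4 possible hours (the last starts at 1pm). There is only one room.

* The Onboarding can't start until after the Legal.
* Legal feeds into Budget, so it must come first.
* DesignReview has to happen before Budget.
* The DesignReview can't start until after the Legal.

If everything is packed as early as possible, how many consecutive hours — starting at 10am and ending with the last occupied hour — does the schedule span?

4

The precedence chain requires at least 3 distinct hours.
With at most 1 per hour and 4 meetings, at least 4 hours are needed.
4 works (last occupied hour: 1pm): for example Legal -> 10am, DesignReview -> 11am, Onboarding -> 1pm, Budget -> 12pm.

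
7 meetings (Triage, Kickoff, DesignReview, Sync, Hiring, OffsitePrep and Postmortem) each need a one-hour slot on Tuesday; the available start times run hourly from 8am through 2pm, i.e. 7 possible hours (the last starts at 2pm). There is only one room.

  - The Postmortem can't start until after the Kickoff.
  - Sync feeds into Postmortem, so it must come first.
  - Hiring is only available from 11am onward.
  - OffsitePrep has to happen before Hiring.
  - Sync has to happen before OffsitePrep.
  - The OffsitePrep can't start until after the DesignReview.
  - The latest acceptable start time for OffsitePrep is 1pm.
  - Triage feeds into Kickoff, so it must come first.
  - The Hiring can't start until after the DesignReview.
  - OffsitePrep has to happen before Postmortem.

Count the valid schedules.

Splitting on Triage: it can be 8am (18), 9am (14), 10am (10), 11am (6), 12pm (2). Listing each branch's schedules as (Kickoff, DesignReview, Sync, Hiring, OffsitePrep, Postmortem):
Triage=8am: (9am,10am,11am,1pm,12pm,2pm) (9am,10am,11am,2pm,12pm,1pm) (9am,11am,10am,1pm,12pm,2pm) (9am,11am,10am,2pm,12pm,1pm) (10am,9am,11am,1pm,12pm,2pm) (10am,9am,11am,2pm,12pm,1pm) (10am,11am,9am,1pm,12pm,2pm) (10am,11am,9am,2pm,12pm,1pm) (11am,9am,10am,1pm,12pm,2pm) (11am,9am,10am,2pm,12pm,1pm) (11am,10am,9am,1pm,12pm,2pm) (11am,10am,9am,2pm,12pm,1pm) (12pm,9am,10am,1pm,11am,2pm) (12pm,9am,10am,2pm,11am,1pm) (12pm,10am,9am,1pm,11am,2pm) (12pm,10am,9am,2pm,11am,1pm) (1pm,9am,10am,12pm,11am,2pm) (1pm,10am,9am,12pm,11am,2pm) — 18.
Triage=9am: (10am,8am,11am,1pm,12pm,2pm) (10am,8am,11am,2pm,12pm,1pm) (10am,11am,8am,1pm,12pm,2pm) (10am,11am,8am,2pm,12pm,1pm) (11am,8am,10am,1pm,12pm,2pm) (11am,8am,10am,2pm,12pm,1pm) (11am,10am,8am,1pm,12pm,2pm) (11am,10am,8am,2pm,12pm,1pm) (12pm,8am,10am,1pm,11am,2pm) (12pm,8am,10am,2pm,11am,1pm) (12pm,10am,8am,1pm,11am,2pm) (12pm,10am,8am,2pm,11am,1pm) (1pm,8am,10am,12pm,11am,2pm) (1pm,10am,8am,12pm,11am,2pm) — 14.
Triage=10am: (11am,8am,9am,1pm,12pm,2pm) (11am,8am,9am,2pm,12pm,1pm) (11am,9am,8am,1pm,12pm,2pm) (11am,9am,8am,2pm,12pm,1pm) (12pm,8am,9am,1pm,11am,2pm) (12pm,8am,9am,2pm,11am,1pm) (12pm,9am,8am,1pm,11am,2pm) (12pm,9am,8am,2pm,11am,1pm) (1pm,8am,9am,12pm,11am,2pm) (1pm,9am,8am,12pm,11am,2pm) — 10.
Triage=11am: (12pm,8am,9am,1pm,10am,2pm) (12pm,8am,9am,2pm,10am,1pm) (12pm,9am,8am,1pm,10am,2pm) (12pm,9am,8am,2pm,10am,1pm) (1pm,8am,9am,12pm,10am,2pm) (1pm,9am,8am,12pm,10am,2pm) — 6.
Triage=12pm: (1pm,8am,9am,11am,10am,2pm) (1pm,9am,8am,11am,10am,2pm) — 2.
Summing: 18 + 14 + 10 + 6 + 2 = 50.

50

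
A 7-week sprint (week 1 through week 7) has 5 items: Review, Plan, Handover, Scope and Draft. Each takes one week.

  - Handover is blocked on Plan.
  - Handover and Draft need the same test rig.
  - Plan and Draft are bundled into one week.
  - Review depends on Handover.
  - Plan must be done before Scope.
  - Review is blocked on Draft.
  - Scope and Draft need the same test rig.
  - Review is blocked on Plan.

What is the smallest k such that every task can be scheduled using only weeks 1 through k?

The precedence chain requires at least 3 distinct weeks.
3 works (last occupied week: week 3): for example Scope in week 2; Review in week 3; Plan in week 1; Draft in week 1; Handover in week 2.

3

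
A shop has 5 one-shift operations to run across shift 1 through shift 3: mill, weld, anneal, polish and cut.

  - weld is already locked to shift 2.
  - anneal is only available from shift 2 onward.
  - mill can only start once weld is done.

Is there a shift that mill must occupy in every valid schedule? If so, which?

Precedence pushes mill to at least shift 3.
So mill is pinned to shift 3.

shift 3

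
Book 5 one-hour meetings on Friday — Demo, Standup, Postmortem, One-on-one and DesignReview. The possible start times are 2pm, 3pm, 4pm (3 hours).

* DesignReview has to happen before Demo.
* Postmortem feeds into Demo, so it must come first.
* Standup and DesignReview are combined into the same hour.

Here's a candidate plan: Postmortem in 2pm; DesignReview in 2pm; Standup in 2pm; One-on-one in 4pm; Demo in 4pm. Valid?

DesignReview has to happen before Demo — holds.
Standup and DesignReview are combined into the same hour — holds.
Postmortem feeds into Demo, so it must come first — holds.

Yes, all constraints hold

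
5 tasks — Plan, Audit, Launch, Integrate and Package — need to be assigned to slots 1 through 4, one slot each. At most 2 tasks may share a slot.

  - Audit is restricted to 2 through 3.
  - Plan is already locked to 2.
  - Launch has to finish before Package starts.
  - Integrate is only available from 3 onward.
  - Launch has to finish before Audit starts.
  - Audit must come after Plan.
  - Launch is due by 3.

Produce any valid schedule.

Audit -> 3, Package -> 2, Integrate -> 3, Plan -> 2, Launch -> 1

Checking: Launch(1) before Audit(3); Launch(1) before Package(2); Plan(2) before Audit(3); Audit=3 in [2,3]; Plan=2 in [2,2]; Launch=1 in [1,3]; Integrate=3 in [3,4]; max 2 per slot (cap 2).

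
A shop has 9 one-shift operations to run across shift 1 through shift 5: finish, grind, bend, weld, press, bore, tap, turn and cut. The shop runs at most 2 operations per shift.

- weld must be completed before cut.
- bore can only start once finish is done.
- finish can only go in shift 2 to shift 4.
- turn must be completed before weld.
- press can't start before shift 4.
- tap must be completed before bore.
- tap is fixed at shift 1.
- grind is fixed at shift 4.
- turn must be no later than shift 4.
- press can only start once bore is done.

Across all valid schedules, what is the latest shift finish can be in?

shift 3

Finish is available from shift 2; finish's own window allows nothing later than shift 4; downstream work caps finish at shift 3.
finish at shift 3 is achievable: cut in shift 3; weld in shift 2; bend in shift 2; press in shift 5; finish in shift 3; tap in shift 1; turn in shift 1; grind in shift 4; bore in shift 4.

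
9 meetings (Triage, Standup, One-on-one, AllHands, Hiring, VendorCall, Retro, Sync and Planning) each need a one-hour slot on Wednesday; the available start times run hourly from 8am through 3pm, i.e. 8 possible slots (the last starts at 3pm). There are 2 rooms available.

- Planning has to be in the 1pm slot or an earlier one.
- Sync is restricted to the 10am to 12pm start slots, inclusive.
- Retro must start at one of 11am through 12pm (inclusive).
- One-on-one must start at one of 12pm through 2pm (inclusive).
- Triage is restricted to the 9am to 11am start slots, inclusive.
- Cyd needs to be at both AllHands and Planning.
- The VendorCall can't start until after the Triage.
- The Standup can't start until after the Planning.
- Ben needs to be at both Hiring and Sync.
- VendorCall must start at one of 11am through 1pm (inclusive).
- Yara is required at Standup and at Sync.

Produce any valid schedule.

AllHands in 10am, Triage in 9am, VendorCall in 11am, Sync in 10am, Standup in 9am, Hiring in 8am, One-on-one in 12pm, Retro in 11am, Planning in 8am

Checking: Triage(9am) before VendorCall(11am); Planning(8am) before Standup(9am); Standup(9am) != Sync(10am); AllHands(10am) != Planning(8am); Hiring(8am) != Sync(10am); Retro=11am in [11am,12pm]; One-on-one=12pm in [12pm,2pm]; Sync=10am in [10am,12pm]; VendorCall=11am in [11am,1pm]; Triage=9am in [9am,11am]; Planning=8am in [8am,1pm]; max 2 per slot (cap 2).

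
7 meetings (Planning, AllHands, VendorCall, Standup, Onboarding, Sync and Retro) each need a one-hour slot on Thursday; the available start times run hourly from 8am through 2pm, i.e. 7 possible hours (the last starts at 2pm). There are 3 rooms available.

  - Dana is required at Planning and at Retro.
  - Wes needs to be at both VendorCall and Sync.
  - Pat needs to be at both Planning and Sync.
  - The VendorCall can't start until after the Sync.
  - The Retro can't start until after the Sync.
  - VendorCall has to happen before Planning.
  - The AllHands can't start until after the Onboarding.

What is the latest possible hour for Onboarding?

Downstream work caps Onboarding at 1pm.
Onboarding at 1pm is achievable: Standup in 8am; Planning in 10am; AllHands in 2pm; VendorCall in 9am; Sync in 8am; Retro in 9am; Onboarding in 1pm.

1pm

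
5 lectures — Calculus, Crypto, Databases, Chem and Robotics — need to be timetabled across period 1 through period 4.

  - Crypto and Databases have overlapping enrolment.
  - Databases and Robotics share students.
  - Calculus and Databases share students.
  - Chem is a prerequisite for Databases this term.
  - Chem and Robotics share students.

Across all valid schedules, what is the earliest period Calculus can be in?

Calculus at period 1 is achievable: Crypto -> period 1; Robotics -> period 3; Calculus -> period 1; Databases -> period 2; Chem -> period 1.

period 1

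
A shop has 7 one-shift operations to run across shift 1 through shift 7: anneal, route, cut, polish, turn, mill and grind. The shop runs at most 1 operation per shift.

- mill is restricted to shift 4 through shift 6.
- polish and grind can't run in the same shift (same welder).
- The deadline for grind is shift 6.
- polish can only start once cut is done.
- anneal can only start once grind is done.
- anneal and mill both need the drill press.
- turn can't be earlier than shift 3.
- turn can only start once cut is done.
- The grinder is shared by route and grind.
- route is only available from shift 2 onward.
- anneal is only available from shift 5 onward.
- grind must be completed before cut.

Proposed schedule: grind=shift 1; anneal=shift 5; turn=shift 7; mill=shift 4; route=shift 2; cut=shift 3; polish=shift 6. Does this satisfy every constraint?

The deadline for grind is shift 6 — holds.
polish and grind can't run in the same shift (same welder) — holds.
The shop runs at most 1 operation per shift — holds.
polish can only start once cut is done — holds.
grind must be completed before cut — holds.
turn can only start once cut is done — holds.
anneal can only start once grind is done — holds.
anneal is only available from shift 5 onward — holds.
mill is restricted to shift 4 through shift 6 — holds.
route is only available from shift 2 onward — holds.
The grinder is shared by route and grind — holds.
anneal and mill both need the drill press — holds.
turn can't be earlier than shift 3 — holds.

Yes, all constraints hold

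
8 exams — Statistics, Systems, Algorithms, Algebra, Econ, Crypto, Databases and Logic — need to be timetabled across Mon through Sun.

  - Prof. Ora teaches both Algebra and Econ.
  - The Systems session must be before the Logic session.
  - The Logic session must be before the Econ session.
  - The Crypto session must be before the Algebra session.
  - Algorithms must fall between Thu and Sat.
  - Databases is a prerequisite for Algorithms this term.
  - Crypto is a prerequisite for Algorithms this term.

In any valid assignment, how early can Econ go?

Precedence pushes Econ to at least Wed.
Econ at Wed is achievable: Databases=Mon; Systems=Mon; Crypto=Mon; Algebra=Tue; Algorithms=Thu; Statistics=Mon; Econ=Wed; Logic=Tue.

Wed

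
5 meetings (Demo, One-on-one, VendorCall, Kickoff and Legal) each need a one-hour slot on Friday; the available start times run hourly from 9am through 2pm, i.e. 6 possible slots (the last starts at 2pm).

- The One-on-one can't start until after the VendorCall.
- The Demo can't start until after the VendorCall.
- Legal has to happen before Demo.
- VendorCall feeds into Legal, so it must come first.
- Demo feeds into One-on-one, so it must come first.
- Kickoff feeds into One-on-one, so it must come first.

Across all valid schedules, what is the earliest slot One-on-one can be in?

Precedence pushes One-on-one to at least 12pm.
One-on-one at 12pm is achievable: Legal -> 10am, One-on-one -> 12pm, Demo -> 11am, Kickoff -> 9am, VendorCall -> 9am.

12pm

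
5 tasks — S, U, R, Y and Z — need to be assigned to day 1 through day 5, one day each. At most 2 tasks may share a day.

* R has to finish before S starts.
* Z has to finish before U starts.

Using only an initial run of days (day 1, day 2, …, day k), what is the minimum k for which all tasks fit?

The precedence chain requires at least 2 distinct days.
With at most 2 per day and 5 tasks, at least 3 days are needed.
3 works (last occupied day: day 3): for example R=day 1; Z=day 1; U=day 2; S=day 2; Y=day 3.

3 days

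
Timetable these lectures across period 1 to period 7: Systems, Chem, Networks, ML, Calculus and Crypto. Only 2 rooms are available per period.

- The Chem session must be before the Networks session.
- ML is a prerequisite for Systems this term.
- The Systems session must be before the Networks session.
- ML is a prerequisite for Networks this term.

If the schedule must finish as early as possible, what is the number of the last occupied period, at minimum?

The precedence chain requires at least 3 distinct periods.
With at most 2 per period and 6 lectures, at least 3 periods are needed.
3 works (last occupied period: period 3): for example Systems -> period 2, Networks -> period 3, ML -> period 1, Chem -> period 1, Calculus -> period 2, Crypto -> period 3.

period 3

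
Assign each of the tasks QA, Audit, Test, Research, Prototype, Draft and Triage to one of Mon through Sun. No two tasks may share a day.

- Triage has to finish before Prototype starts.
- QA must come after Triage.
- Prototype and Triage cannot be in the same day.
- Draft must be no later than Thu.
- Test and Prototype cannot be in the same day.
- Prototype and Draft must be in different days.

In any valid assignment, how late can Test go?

Test at Sun is achievable: Triage -> Tue, QA -> Wed, Test -> Sun, Audit -> Fri, Research -> Sat, Prototype -> Thu, Draft -> Mon.

Sun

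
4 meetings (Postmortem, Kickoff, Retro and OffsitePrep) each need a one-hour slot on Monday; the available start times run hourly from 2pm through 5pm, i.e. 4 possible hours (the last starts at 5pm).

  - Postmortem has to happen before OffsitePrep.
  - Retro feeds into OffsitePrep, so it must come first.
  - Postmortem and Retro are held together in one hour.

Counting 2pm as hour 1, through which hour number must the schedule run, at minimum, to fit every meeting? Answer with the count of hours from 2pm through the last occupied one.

The precedence chain requires at least 2 distinct hours.
2 works (last occupied hour: 3pm): for example Kickoff=2pm, OffsitePrep=3pm, Postmortem=2pm, Retro=2pm.

2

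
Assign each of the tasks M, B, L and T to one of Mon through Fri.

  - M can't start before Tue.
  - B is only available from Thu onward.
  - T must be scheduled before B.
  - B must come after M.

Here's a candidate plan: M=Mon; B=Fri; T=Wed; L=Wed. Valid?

No — it violates: M can't start before Tue

B must come after M — holds.
T must be scheduled before B — holds.
B is only available from Thu onward — holds.
M can't start before Tue — violated.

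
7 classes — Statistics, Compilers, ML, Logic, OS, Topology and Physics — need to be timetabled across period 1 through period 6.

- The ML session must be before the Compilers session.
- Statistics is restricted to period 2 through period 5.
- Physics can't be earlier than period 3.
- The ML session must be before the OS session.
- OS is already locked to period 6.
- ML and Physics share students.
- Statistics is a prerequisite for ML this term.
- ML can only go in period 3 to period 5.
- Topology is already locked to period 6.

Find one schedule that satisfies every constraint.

Physics=period 4; OS=period 6; Statistics=period 2; Topology=period 6; Compilers=period 4; Logic=period 1; ML=period 3

Checking: Statistics(period 2) before ML(period 3); ML(period 3) before OS(period 6); ML(period 3) before Compilers(period 4); ML(period 3) != Physics(period 4); ML=period 3 in [period 3,period 5]; Statistics=period 2 in [period 2,period 5]; OS=period 6 in [period 6,period 6]; Physics=period 4 in [period 3,period 6]; Topology=period 6 in [period 6,period 6].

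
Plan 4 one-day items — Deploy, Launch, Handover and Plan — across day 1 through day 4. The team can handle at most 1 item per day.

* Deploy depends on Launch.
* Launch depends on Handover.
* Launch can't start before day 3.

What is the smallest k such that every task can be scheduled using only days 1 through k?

4 days

The precedence chain requires at least 3 distinct days.
With at most 1 per day and 4 tasks, at least 4 days are needed.
Propagating the time windows through the other constraints, Deploy can't land before day 4, so the schedule must run through at least day 4.
4 works (last occupied day: day 4): for example Launch in day 3; Handover in day 1; Plan in day 2; Deploy in day 4.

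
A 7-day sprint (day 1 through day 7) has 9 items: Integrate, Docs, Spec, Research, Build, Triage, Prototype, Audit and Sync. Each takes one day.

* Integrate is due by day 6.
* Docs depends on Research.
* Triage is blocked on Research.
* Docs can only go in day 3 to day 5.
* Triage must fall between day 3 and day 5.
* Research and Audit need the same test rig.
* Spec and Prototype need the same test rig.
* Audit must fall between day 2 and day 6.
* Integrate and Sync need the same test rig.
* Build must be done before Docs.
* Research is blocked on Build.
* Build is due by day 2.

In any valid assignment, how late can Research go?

day 4

Precedence pushes Research to at least day 2; downstream work caps Research at day 4.
Research at day 4 is achievable: Audit=day 2, Triage=day 5, Build=day 1, Sync=day 2, Docs=day 5, Integrate=day 1, Spec=day 1, Prototype=day 2, Research=day 4.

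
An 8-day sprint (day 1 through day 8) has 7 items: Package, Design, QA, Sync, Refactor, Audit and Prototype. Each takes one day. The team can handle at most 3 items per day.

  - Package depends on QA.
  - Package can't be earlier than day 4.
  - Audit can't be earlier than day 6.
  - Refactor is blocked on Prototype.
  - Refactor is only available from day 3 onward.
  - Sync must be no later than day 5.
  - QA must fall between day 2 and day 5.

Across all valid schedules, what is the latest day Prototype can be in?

day 7

Downstream work caps Prototype at day 7.
Prototype at day 7 is achievable: Sync in day 1, Refactor in day 8, QA in day 2, Design in day 1, Prototype in day 7, Package in day 4, Audit in day 6.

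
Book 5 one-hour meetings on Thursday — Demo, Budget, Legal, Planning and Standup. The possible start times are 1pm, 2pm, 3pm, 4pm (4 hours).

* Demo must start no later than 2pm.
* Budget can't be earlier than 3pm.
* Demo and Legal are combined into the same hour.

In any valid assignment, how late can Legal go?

Legal must be in the same hour as Demo, which can't be after 2pm, so Legal is at most 2pm.
Legal at 2pm is achievable: Budget -> 3pm, Planning -> 1pm, Standup -> 1pm, Legal -> 2pm, Demo -> 2pm.

2pm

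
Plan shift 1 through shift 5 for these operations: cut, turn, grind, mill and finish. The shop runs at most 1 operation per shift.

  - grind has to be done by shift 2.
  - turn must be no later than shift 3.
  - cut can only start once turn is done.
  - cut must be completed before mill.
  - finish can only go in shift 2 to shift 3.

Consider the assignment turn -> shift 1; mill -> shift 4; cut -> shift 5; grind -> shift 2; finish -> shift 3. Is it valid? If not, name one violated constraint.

finish can only go in shift 2 to shift 3 — holds.
turn must be no later than shift 3 — holds.
The shop runs at most 1 operation per shift — holds.
cut must be completed before mill — violated.
grind has to be done by shift 2 — holds.
cut can only start once turn is done — holds.

No. cut must be completed before mill is not satisfied.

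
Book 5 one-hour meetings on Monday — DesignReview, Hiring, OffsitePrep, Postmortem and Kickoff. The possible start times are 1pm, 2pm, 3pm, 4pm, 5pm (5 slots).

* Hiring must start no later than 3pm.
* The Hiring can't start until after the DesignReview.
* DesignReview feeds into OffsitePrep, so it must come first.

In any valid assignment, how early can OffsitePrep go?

Precedence pushes OffsitePrep to at least 2pm.
OffsitePrep at 2pm is achievable: Hiring=2pm, DesignReview=1pm, Postmortem=1pm, Kickoff=1pm, OffsitePrep=2pm.

2pm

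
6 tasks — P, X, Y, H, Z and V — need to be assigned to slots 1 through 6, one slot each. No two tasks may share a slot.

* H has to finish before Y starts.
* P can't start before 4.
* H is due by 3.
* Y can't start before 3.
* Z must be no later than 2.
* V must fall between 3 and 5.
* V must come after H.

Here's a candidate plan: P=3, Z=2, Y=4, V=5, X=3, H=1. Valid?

No two tasks may share a slot — violated.
H has to finish before Y starts — holds.
H is due by 3 — holds.
V must come after H — holds.
P can't start before 4 — violated.
Y can't start before 3 — holds.
Z must be no later than 2 — holds.
V must fall between 3 and 5 — holds.

No. P can't start before 4 is not satisfied.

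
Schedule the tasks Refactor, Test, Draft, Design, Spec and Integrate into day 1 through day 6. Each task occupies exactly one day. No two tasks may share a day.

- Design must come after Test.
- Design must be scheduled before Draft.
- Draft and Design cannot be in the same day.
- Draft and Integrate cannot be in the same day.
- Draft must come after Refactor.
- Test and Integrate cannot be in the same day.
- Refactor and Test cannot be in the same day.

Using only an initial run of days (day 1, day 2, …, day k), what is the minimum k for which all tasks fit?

The precedence chain requires at least 3 distinct days.
With at most 1 per day and 6 tasks, at least 6 days are needed.
6 works (last occupied day: day 6): for example Test in day 1, Design in day 2, Draft in day 4, Integrate in day 6, Refactor in day 3, Spec in day 5.

6 days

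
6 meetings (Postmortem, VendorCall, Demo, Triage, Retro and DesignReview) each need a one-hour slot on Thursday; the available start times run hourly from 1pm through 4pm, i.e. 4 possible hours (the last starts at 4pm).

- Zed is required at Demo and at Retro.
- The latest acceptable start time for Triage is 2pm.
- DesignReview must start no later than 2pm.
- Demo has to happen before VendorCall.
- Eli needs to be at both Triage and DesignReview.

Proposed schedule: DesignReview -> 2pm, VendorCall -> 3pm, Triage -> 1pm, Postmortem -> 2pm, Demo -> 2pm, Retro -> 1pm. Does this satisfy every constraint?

Yes

Eli needs to be at both Triage and DesignReview — holds.
The latest acceptable start time for Triage is 2pm — holds.
Zed is required at Demo and at Retro — holds.
Demo has to happen before VendorCall — holds.
DesignReview must start no later than 2pm — holds.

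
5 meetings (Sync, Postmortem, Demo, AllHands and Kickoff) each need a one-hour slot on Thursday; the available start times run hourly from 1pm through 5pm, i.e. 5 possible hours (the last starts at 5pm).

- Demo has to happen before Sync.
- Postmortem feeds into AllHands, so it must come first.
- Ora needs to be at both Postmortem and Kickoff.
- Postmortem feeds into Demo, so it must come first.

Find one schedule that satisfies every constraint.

Postmortem in 1pm, Demo in 2pm, AllHands in 2pm, Kickoff in 2pm, Sync in 3pm

Checking: Demo(2pm) before Sync(3pm); Postmortem(1pm) before AllHands(2pm); Postmortem(1pm) before Demo(2pm); Postmortem(1pm) != Kickoff(2pm).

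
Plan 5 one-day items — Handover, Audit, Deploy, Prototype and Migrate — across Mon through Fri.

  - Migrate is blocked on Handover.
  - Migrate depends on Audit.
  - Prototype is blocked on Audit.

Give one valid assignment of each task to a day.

Migrate -> Tue; Handover -> Mon; Prototype -> Tue; Deploy -> Mon; Audit -> Mon

Checking: Handover(Mon) before Migrate(Tue); Audit(Mon) before Prototype(Tue); Audit(Mon) before Migrate(Tue).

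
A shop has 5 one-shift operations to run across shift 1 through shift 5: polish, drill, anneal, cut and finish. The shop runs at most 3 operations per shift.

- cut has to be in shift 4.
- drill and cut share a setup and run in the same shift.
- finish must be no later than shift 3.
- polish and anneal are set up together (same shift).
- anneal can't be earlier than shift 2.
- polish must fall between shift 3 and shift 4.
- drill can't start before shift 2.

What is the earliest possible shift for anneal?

shift 3

Anneal is available from shift 2; anneal must be in the same shift as polish, which can't be before shift 3, so anneal is at least shift 3; anneal must be in the same shift as polish, which can't be after shift 4, so anneal is at most shift 4.
anneal at shift 3 is achievable: polish -> shift 3, cut -> shift 4, anneal -> shift 3, drill -> shift 4, finish -> shift 1.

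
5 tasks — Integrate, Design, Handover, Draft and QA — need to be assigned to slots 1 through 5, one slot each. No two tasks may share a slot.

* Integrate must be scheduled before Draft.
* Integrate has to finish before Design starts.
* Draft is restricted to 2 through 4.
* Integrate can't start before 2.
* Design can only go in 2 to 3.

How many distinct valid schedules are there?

Enumerating: Design -> 3; Draft -> 4; Integrate -> 2; QA -> 5; Handover -> 1 | Handover -> 5, Integrate -> 2, Draft -> 4, QA -> 1, Design -> 3.

2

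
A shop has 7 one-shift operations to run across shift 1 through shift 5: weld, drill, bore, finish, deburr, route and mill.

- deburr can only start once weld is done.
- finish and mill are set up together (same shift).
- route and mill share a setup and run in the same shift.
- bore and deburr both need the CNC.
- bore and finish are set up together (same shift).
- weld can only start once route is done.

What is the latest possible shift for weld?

shift 4

Precedence pushes weld to at least shift 2; downstream work caps weld at shift 4.
weld at shift 4 is achievable: mill=shift 1; drill=shift 1; bore=shift 1; deburr=shift 5; finish=shift 1; route=shift 1; weld=shift 4.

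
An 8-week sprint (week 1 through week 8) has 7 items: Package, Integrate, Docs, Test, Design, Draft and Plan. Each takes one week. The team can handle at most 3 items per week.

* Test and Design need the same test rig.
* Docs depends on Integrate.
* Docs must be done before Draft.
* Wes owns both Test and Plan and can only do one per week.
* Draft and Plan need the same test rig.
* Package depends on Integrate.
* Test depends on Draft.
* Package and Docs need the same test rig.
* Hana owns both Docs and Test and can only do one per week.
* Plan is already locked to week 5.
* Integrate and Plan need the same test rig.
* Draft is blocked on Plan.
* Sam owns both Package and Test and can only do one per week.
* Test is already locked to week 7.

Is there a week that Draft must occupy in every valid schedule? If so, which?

Plan is fixed at week 5 and must come before Draft, so Draft is at least week 6.
Test is fixed at week 7 and must come after Draft, so Draft is at most week 6.
So Draft must be week 6.

week 6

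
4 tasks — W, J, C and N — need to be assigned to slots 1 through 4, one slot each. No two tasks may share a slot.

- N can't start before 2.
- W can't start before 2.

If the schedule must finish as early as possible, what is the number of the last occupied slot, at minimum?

With at most 1 per slot and 4 tasks, at least 4 slots are needed.
W can't be placed before 2, so the schedule must run through at least slot 2.
4 works (last occupied slot: 4): for example C=4, W=2, N=3, J=1.

slot 4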